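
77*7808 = 601216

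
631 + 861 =1492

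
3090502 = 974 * 3173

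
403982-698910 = -294928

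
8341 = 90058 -81717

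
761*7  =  5327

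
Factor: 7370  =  2^1*5^1*11^1*67^1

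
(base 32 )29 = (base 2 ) 1001001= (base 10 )73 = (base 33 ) 27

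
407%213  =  194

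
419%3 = 2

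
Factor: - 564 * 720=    - 2^6*3^3 * 5^1 *47^1 = - 406080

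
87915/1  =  87915= 87915.00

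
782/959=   782/959 =0.82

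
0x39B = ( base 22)1jl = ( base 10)923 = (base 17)335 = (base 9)1235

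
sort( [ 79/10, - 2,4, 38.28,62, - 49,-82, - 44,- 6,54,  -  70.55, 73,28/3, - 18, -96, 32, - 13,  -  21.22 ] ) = [ - 96, - 82, - 70.55,-49, - 44 , - 21.22, - 18, - 13,-6 ,-2,  4,79/10,28/3,  32,38.28, 54,62, 73] 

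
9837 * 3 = 29511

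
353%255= 98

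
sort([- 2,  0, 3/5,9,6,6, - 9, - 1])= [- 9, - 2, - 1,0, 3/5,6,6, 9] 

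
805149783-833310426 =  - 28160643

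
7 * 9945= 69615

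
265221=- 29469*( - 9)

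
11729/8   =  11729/8 = 1466.12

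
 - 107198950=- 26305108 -80893842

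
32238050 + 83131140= 115369190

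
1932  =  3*644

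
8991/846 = 999/94=10.63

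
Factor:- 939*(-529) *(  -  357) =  - 3^2*7^1*17^1*23^2*313^1 = - 177332967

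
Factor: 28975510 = 2^1*5^1*929^1*3119^1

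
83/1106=83/1106=0.08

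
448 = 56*8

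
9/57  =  3/19 = 0.16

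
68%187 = 68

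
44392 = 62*716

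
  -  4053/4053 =-1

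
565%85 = 55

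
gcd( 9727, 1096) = 137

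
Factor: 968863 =7^1 *61^1*2269^1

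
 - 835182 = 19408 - 854590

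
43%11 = 10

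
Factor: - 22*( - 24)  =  2^4  *3^1*11^1= 528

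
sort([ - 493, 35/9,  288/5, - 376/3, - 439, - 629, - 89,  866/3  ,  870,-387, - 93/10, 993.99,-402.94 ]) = [ - 629, - 493,  -  439, - 402.94,-387 , - 376/3, - 89, - 93/10 , 35/9, 288/5,866/3,  870, 993.99]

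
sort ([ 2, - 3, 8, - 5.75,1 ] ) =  [ - 5.75, - 3,1 , 2, 8 ]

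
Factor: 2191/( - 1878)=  - 7/6= - 2^(  -  1 )*3^(  -  1)*7^1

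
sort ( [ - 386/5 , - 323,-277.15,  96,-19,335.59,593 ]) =[ - 323, - 277.15,-386/5 , - 19 , 96, 335.59,593]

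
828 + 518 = 1346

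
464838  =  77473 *6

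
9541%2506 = 2023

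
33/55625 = 33/55625 = 0.00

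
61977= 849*73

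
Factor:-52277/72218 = - 2^ ( - 1) * 61^1*857^1 * 36109^ ( - 1)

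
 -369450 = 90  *( - 4105)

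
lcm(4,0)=0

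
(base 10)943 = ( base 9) 1257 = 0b1110101111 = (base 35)qx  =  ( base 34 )RP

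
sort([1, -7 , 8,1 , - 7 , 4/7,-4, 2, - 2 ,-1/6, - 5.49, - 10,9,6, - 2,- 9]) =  [-10  ,-9,-7 , - 7, - 5.49, -4, - 2,  -  2,- 1/6, 4/7, 1, 1,2,6, 8,9]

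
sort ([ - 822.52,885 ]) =[ - 822.52,885]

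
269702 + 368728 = 638430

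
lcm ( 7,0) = 0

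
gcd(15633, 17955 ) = 27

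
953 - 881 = 72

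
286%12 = 10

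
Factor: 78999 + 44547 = 123546 = 2^1*3^1 * 59^1*349^1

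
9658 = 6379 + 3279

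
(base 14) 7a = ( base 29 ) 3l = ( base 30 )3I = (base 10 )108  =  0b1101100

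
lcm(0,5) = 0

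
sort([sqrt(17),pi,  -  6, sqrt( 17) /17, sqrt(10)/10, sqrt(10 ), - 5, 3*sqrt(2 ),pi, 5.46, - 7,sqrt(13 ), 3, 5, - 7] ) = [-7, - 7,  -  6, -5 , sqrt( 17) /17 , sqrt( 10)/10,3, pi,pi, sqrt( 10 ),sqrt (13),  sqrt ( 17), 3*sqrt( 2 ), 5,5.46]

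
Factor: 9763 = 13^1 *751^1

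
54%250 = 54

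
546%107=11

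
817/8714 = 817/8714 = 0.09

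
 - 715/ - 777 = 715/777 = 0.92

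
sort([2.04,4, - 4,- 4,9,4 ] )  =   [ - 4, - 4, 2.04,4,4,9 ]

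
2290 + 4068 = 6358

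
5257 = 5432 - 175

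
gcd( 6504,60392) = 8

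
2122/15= 2122/15= 141.47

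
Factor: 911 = 911^1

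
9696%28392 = 9696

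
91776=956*96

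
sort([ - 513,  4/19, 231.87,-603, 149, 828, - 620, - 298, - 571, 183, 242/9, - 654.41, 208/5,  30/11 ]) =[ - 654.41, - 620, - 603, - 571, - 513,-298, 4/19, 30/11, 242/9, 208/5, 149,183, 231.87,828 ] 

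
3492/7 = 498+ 6/7 = 498.86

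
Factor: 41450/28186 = 5^2*17^ ( - 1) =25/17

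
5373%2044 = 1285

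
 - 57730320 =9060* ( - 6372) 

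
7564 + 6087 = 13651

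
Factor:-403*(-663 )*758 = 202529262 = 2^1*3^1  *13^2*17^1*31^1*379^1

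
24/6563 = 24/6563 = 0.00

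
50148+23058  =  73206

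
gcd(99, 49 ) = 1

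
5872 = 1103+4769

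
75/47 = 1 + 28/47 = 1.60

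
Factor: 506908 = 2^2* 353^1*359^1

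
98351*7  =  688457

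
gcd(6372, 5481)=27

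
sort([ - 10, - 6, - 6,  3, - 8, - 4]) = [  -  10,- 8, - 6,-6,-4,3 ] 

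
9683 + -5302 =4381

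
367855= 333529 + 34326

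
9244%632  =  396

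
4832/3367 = 4832/3367 =1.44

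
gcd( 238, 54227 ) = 1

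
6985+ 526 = 7511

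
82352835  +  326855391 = 409208226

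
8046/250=32  +  23/125 = 32.18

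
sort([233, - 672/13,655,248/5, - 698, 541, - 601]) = [ - 698, - 601,- 672/13, 248/5,233,541,655 ]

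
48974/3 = 48974/3  =  16324.67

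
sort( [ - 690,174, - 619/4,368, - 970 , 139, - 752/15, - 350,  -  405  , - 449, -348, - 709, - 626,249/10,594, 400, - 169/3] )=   [ - 970, - 709, - 690, - 626, - 449, - 405, - 350, - 348, - 619/4, - 169/3, - 752/15, 249/10,139,174,368,400,594] 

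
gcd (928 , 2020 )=4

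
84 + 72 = 156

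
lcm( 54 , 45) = 270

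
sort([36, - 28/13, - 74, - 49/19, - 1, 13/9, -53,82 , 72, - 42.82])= [ - 74, - 53, - 42.82, - 49/19, - 28/13 ,-1, 13/9,36,72, 82]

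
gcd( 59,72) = 1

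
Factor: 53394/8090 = 33/5  =  3^1*5^( -1)*11^1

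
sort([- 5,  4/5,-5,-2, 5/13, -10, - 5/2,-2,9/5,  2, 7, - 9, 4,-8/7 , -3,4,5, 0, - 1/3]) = [-10, - 9, - 5, - 5 ,  -  3, - 5/2,  -  2, - 2,- 8/7,- 1/3,0,  5/13,4/5,9/5 , 2,4,4,5, 7]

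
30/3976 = 15/1988 = 0.01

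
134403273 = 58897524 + 75505749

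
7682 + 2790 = 10472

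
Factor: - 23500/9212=-125/49 = -5^3  *7^( - 2) 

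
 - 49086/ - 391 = 49086/391 = 125.54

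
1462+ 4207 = 5669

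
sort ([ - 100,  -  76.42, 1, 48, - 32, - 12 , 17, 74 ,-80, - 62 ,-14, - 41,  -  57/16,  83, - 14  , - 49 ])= [ - 100, - 80, - 76.42,  -  62, - 49, - 41, - 32, - 14, - 14, - 12,- 57/16,1, 17,48,74 , 83]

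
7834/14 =3917/7 = 559.57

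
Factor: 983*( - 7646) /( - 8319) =2^1*3^( - 1)*47^( - 1 )*59^(  -  1) *983^1*3823^1 = 7516018/8319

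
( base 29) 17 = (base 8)44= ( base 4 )210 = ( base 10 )36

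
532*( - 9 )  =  -4788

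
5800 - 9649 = -3849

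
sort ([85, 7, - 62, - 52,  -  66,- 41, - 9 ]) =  [  -  66, - 62, - 52, - 41, - 9,7,  85 ]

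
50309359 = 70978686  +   - 20669327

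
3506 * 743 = 2604958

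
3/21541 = 3/21541 = 0.00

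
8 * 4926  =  39408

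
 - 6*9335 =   -  56010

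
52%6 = 4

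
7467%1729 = 551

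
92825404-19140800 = 73684604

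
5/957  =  5/957  =  0.01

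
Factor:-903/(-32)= 2^( - 5)  *  3^1*7^1 * 43^1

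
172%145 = 27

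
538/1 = 538 = 538.00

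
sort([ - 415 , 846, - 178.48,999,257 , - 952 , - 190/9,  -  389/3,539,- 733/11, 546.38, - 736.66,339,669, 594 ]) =[ - 952, - 736.66, - 415, - 178.48, - 389/3 ,-733/11, - 190/9, 257, 339, 539, 546.38,594,669,846,999] 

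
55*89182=4905010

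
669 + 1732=2401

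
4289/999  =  4+293/999= 4.29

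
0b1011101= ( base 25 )3i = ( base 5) 333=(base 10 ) 93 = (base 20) 4d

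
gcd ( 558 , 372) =186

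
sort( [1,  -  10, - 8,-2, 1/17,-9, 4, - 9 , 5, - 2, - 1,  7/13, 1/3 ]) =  [- 10, - 9 ,- 9,-8,  -  2, - 2, - 1, 1/17,1/3, 7/13, 1,4,5 ] 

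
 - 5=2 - 7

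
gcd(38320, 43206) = 2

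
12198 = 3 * 4066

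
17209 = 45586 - 28377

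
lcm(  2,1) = 2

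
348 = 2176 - 1828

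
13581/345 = 39 +42/115 = 39.37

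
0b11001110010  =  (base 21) 3FC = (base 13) 99C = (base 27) 273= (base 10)1650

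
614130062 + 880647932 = 1494777994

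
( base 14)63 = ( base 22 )3L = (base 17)52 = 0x57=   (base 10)87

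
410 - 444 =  - 34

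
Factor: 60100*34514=2^3*5^2*601^1*17257^1 = 2074291400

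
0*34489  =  0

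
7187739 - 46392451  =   - 39204712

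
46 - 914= - 868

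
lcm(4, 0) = 0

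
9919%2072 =1631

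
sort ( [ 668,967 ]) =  [668,967]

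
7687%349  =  9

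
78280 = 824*95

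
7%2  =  1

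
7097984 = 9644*736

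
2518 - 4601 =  - 2083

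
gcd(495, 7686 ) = 9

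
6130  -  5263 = 867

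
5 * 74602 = 373010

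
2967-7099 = -4132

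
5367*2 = 10734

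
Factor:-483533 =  -107^1*4519^1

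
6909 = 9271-2362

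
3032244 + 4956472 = 7988716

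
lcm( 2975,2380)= 11900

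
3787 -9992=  - 6205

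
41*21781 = 893021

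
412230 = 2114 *195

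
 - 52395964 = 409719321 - 462115285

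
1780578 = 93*19146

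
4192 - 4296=-104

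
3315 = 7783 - 4468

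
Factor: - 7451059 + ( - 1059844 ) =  - 8510903 = - 41^2*61^1*83^1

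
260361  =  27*9643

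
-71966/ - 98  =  734 + 17/49=734.35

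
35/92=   35/92 = 0.38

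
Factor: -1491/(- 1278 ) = 7/6 = 2^ (-1 )*3^( - 1) * 7^1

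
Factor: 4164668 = 2^2*1041167^1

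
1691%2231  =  1691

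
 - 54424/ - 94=578 + 46/47 = 578.98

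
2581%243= 151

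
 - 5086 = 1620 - 6706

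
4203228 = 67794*62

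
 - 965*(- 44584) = 43023560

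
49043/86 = 570 + 23/86 = 570.27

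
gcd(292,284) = 4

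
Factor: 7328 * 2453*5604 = 2^7 * 3^1*11^1 *223^1 * 229^1*467^1  =  100735172736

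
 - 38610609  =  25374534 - 63985143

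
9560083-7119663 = 2440420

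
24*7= 168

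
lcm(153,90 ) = 1530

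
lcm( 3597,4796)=14388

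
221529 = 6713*33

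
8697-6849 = 1848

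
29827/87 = 342+73/87=342.84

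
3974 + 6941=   10915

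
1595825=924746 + 671079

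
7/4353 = 7/4353 = 0.00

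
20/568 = 5/142 = 0.04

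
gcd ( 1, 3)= 1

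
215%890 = 215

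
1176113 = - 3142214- - 4318327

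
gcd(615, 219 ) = 3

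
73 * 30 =2190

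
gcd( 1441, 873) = 1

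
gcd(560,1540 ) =140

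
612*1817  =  1112004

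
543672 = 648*839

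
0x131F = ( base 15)16B5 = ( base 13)22c7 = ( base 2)1001100011111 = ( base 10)4895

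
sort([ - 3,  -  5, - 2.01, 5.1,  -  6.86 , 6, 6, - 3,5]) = [ - 6.86,-5, - 3, - 3, - 2.01  ,  5, 5.1, 6, 6]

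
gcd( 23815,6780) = 5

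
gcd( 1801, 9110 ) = 1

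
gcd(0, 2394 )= 2394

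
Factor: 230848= 2^6*3607^1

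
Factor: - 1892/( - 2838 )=2^1*3^(-1)= 2/3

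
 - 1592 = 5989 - 7581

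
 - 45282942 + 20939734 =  - 24343208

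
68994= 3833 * 18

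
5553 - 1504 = 4049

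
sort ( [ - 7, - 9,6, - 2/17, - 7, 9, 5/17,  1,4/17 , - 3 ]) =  [ -9,-7, - 7, - 3, - 2/17, 4/17,5/17,1,  6, 9]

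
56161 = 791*71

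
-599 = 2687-3286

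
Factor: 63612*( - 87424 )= - 5561215488= -2^9*3^3*19^1 * 31^1*683^1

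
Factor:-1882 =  - 2^1*941^1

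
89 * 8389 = 746621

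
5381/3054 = 1 + 2327/3054 = 1.76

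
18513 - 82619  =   - 64106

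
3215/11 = 292 + 3/11 = 292.27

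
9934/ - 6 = -4967/3 = - 1655.67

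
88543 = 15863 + 72680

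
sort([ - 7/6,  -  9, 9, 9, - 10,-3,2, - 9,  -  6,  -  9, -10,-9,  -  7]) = [-10, - 10, - 9,-9, -9, - 9 , - 7, - 6, - 3 , - 7/6,  2, 9,9] 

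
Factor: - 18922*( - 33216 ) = 628513152 =2^7* 3^1*173^1*9461^1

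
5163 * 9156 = 47272428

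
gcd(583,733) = 1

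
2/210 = 1/105=0.01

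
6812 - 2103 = 4709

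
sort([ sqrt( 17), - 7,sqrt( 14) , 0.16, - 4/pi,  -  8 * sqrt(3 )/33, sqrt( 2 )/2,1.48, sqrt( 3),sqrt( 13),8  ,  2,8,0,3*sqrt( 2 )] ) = [ -7, - 4/pi, - 8  *  sqrt( 3) /33,0, 0.16, sqrt( 2 )/2  ,  1.48,sqrt(3), 2,  sqrt( 13 ),sqrt( 14),sqrt( 17 ) , 3*sqrt( 2 ),8  ,  8 ] 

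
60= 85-25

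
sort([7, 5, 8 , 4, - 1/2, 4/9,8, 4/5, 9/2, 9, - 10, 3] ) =[  -  10, - 1/2, 4/9  ,  4/5, 3,  4, 9/2, 5, 7, 8, 8,9]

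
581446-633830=-52384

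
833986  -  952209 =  - 118223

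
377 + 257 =634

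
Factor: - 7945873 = - 13^2 * 47017^1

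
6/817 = 6/817=0.01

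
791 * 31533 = 24942603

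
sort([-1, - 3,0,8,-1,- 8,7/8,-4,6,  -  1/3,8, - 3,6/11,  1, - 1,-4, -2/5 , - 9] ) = [ - 9, -8,-4, - 4, - 3, - 3, - 1, - 1, - 1, - 2/5 ,  -  1/3, 0,  6/11,7/8, 1, 6,8, 8] 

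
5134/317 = 5134/317 = 16.20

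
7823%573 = 374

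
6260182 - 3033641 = 3226541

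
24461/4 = 6115+1/4=   6115.25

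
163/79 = 2 +5/79 = 2.06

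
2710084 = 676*4009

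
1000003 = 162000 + 838003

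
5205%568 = 93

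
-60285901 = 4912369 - 65198270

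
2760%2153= 607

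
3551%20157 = 3551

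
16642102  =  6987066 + 9655036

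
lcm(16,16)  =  16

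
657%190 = 87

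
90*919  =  82710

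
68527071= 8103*8457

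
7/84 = 1/12= 0.08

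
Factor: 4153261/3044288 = 2^( - 6) * 7^1*13^( - 1 )*3659^( - 1 )*593323^1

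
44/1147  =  44/1147= 0.04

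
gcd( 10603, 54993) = 23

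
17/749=17/749 = 0.02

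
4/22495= 4/22495 =0.00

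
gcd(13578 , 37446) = 6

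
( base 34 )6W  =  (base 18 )D2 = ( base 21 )b5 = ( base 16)EC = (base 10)236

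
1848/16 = 115 + 1/2   =  115.50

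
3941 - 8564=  - 4623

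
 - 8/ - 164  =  2/41  =  0.05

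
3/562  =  3/562 =0.01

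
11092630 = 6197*1790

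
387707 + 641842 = 1029549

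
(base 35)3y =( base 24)5J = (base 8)213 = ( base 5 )1024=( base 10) 139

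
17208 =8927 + 8281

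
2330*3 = 6990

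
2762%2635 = 127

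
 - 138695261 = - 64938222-73757039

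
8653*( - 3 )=-25959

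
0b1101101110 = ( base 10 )878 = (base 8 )1556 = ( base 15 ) 3D8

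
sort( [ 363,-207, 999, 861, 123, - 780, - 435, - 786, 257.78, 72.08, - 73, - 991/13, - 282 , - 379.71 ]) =[ - 786 , - 780,  -  435, - 379.71, - 282, - 207, - 991/13, - 73, 72.08, 123, 257.78, 363,861, 999]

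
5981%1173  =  116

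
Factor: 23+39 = 2^1*31^1 = 62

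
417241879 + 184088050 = 601329929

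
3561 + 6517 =10078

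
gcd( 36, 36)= 36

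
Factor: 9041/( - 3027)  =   - 3^(-1)*1009^( - 1 )*9041^1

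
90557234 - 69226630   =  21330604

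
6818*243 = 1656774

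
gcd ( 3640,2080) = 520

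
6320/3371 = 6320/3371 = 1.87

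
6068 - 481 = 5587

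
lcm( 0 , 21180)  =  0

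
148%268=148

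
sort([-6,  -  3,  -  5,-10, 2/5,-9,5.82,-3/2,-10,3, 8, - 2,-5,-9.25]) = [-10,-10,-9.25,-9, - 6,-5, - 5, - 3,  -  2, - 3/2, 2/5,  3,5.82, 8]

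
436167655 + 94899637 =531067292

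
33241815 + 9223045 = 42464860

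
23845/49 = 23845/49 = 486.63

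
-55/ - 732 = 55/732 = 0.08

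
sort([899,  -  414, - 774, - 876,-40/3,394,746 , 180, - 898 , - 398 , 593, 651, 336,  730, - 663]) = [-898, - 876,-774,-663, - 414, - 398,- 40/3,  180, 336,  394,  593,  651, 730, 746, 899]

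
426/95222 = 213/47611= 0.00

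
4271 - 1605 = 2666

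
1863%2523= 1863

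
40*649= 25960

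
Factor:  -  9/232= - 2^( - 3)*3^2*29^( - 1)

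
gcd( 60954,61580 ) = 2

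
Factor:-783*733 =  - 573939 = -  3^3*29^1*733^1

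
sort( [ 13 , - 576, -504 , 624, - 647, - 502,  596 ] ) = [ - 647, - 576, - 504, - 502, 13, 596, 624 ]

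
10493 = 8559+1934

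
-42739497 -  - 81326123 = 38586626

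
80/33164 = 20/8291=0.00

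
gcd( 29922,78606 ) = 6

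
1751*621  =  1087371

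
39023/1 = 39023 = 39023.00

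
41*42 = 1722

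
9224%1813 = 159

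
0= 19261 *0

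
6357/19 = 6357/19 = 334.58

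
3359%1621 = 117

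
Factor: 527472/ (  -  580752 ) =-99/109= - 3^2*11^1*109^( - 1)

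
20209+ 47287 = 67496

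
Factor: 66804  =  2^2*3^1*19^1 *293^1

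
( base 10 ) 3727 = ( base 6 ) 25131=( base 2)111010001111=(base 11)2889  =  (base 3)12010001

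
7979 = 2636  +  5343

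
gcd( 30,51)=3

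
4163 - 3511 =652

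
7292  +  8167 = 15459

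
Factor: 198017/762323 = 29^( -1 )*97^( - 1 )*271^( - 1 )*198017^1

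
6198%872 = 94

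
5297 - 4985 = 312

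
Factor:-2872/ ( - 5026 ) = 4/7 = 2^2*7^(-1)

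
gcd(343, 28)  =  7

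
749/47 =15 + 44/47 = 15.94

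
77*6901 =531377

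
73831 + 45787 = 119618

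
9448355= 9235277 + 213078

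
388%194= 0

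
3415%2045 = 1370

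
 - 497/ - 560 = 71/80  =  0.89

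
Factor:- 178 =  - 2^1*89^1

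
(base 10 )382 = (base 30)CM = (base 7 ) 1054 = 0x17e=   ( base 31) CA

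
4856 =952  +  3904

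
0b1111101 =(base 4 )1331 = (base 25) 50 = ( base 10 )125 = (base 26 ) 4L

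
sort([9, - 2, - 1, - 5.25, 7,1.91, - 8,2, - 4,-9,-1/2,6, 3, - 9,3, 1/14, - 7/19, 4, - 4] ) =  [ - 9, - 9, - 8,-5.25, - 4, - 4, -2, - 1,-1/2, - 7/19, 1/14, 1.91,2, 3,  3,4,6, 7,9 ] 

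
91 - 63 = 28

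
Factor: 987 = 3^1*7^1*47^1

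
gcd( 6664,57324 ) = 68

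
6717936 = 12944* 519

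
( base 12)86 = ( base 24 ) 46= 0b1100110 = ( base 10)102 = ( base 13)7b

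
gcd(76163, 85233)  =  1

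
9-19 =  - 10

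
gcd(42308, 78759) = 1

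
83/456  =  83/456 = 0.18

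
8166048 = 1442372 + 6723676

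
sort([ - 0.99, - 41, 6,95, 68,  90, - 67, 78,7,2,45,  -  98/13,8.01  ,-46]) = [ - 67, - 46, - 41,  -  98/13, - 0.99,2, 6 , 7,  8.01,  45,68,78,90,95 ] 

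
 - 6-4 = -10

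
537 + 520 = 1057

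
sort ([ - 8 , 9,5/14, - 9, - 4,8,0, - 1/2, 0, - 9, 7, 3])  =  [ - 9,- 9, - 8,-4 , - 1/2, 0,0,5/14,3,  7,8,  9 ] 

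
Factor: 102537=3^2 * 11393^1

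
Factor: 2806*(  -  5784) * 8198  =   - 2^5*3^1 *23^1*61^1*241^1 * 4099^1= - 133052752992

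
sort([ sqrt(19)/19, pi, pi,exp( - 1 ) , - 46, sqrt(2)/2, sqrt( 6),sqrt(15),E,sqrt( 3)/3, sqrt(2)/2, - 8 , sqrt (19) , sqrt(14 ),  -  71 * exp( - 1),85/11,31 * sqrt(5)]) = [ - 46 , - 71 * exp( - 1 ), - 8,  sqrt(19)/19,exp(-1), sqrt(3)/3, sqrt ( 2) /2,  sqrt(2)/2,sqrt( 6), E, pi,pi, sqrt(14 ), sqrt( 15) , sqrt(19 ) , 85/11, 31 * sqrt(5)]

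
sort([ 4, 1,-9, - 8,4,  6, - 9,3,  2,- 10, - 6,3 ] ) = [ - 10,- 9 ,  -  9,-8, - 6,1,2, 3,3,4,4,  6] 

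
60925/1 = 60925 = 60925.00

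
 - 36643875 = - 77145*475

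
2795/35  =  79 + 6/7 = 79.86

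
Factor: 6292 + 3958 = 2^1 *5^3*41^1 = 10250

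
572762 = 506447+66315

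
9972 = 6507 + 3465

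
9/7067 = 9/7067 = 0.00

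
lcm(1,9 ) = 9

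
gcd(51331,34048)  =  7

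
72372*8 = 578976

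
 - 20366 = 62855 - 83221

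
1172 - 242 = 930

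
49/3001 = 49/3001 = 0.02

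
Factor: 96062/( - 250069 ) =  - 2^1 *43^1 * 113^( - 1 ) * 1117^1*2213^(-1) 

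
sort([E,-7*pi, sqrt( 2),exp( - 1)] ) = [ - 7*pi,exp(-1 ),  sqrt( 2), E ] 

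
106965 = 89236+17729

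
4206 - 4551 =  - 345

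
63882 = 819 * 78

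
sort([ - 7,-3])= [  -  7 , - 3]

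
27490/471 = 58+172/471 = 58.37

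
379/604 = 379/604 = 0.63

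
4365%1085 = 25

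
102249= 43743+58506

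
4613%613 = 322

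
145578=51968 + 93610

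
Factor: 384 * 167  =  2^7*3^1 * 167^1 = 64128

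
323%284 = 39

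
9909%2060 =1669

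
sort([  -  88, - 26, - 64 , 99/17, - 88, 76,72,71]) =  [ - 88, - 88 , - 64,-26, 99/17, 71,72, 76]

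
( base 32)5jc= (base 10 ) 5740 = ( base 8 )13154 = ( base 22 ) BIK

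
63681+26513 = 90194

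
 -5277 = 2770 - 8047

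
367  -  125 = 242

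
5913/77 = 76 + 61/77 = 76.79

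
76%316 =76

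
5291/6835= 5291/6835 = 0.77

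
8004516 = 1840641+6163875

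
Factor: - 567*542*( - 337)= 103564818 = 2^1*3^4 * 7^1*271^1*337^1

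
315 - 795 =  -480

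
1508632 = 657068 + 851564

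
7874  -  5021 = 2853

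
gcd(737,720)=1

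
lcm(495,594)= 2970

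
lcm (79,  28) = 2212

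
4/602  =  2/301  =  0.01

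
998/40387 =998/40387 =0.02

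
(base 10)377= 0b101111001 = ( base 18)12H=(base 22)H3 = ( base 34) B3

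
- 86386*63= - 5442318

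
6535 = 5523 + 1012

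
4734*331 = 1566954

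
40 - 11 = 29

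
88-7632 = -7544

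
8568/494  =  4284/247 = 17.34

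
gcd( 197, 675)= 1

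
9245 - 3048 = 6197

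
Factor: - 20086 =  - 2^1*11^2 *83^1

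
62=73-11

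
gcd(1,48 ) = 1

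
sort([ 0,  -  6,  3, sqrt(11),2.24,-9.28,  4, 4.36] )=[ - 9.28, - 6, 0, 2.24,3 , sqrt (11),4,4.36]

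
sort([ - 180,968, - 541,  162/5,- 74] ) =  [-541, - 180, - 74, 162/5, 968 ] 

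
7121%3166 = 789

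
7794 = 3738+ 4056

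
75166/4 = 37583/2 = 18791.50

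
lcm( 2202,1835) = 11010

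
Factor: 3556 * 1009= 2^2*7^1*127^1*1009^1 = 3588004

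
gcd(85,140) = 5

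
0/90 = 0 = 0.00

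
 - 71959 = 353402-425361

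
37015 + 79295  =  116310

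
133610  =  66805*2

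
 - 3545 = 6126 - 9671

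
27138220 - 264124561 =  - 236986341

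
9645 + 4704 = 14349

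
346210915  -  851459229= - 505248314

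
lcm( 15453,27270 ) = 463590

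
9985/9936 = 1 + 49/9936 = 1.00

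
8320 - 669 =7651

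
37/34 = 1 + 3/34 =1.09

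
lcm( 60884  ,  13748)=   426188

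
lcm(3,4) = 12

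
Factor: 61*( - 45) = - 3^2*5^1*61^1 = -2745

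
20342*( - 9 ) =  - 183078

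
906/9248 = 453/4624 =0.10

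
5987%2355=1277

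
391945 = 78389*5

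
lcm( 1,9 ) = 9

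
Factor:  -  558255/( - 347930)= 2^( - 1)*3^1*11^( - 1)*3163^( - 1 )*37217^1 = 111651/69586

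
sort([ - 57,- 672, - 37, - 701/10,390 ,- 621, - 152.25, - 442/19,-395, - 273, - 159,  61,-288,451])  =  [  -  672,  -  621,-395, - 288, - 273, - 159,-152.25 , - 701/10,-57, - 37,-442/19,61,390,451]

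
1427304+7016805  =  8444109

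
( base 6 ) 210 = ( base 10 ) 78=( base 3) 2220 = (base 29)2k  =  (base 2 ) 1001110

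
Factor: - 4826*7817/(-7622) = 19^1*37^( - 1 )*103^( - 1)*127^1  *  7817^1 = 18862421/3811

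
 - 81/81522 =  - 9/9058 = - 0.00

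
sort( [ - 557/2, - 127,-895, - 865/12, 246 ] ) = [ - 895, - 557/2,- 127, - 865/12, 246 ] 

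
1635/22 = 1635/22 = 74.32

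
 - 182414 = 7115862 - 7298276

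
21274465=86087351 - 64812886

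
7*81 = 567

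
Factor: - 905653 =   -  7^1*129379^1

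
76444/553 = 76444/553 = 138.24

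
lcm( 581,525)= 43575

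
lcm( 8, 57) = 456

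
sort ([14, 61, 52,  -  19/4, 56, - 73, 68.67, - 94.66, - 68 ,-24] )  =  [ - 94.66, -73, - 68, - 24, -19/4, 14, 52,56 , 61,68.67 ]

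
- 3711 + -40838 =-44549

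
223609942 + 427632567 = 651242509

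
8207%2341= 1184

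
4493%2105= 283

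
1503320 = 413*3640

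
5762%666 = 434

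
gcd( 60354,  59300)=2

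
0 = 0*7088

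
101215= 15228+85987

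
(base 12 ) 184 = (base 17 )E6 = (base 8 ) 364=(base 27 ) 91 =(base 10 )244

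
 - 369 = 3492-3861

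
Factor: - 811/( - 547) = 547^( - 1 )*811^1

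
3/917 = 3/917 = 0.00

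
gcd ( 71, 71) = 71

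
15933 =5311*3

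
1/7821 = 1/7821= 0.00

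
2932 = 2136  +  796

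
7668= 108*71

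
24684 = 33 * 748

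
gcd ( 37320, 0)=37320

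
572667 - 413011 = 159656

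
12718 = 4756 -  - 7962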